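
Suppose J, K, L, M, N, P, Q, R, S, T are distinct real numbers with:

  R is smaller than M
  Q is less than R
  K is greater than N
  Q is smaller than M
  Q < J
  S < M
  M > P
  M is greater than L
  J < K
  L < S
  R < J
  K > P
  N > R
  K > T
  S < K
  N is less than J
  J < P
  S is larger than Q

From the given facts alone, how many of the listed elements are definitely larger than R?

5

Directly above R: N, J, M.
One step further: P, K (5 so far).
Nothing else is reachable above R; 5 in all.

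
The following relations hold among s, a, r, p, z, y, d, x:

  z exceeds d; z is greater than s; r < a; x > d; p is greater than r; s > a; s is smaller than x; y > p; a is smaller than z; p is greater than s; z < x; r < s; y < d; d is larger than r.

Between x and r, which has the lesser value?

Link the given pairs in sequence: r < a; a < s; s < p; p < y; y < d; d < x.
Chaining these gives r < a < s < p < y < d < x.
So r < x; r is the smaller of the two.

r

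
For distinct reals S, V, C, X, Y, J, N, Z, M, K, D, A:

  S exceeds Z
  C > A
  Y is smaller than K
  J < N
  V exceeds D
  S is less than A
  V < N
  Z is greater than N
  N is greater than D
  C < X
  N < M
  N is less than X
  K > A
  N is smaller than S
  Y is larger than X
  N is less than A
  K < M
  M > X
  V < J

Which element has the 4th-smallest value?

The consecutive relations fix a unique order: D < V < J < N < Z < S < A < C < X < Y < K < M.
Counting 4 from the smallest end gives N.

N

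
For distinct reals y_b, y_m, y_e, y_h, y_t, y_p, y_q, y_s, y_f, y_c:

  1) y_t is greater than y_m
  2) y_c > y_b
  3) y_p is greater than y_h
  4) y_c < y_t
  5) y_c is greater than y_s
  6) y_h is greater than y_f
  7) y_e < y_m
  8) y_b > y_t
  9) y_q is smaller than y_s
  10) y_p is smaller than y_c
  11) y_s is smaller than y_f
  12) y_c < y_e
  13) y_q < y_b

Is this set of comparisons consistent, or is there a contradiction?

Chaining the given relations yields y_c < y_e < y_m < y_t < y_b, so y_c < y_b. But one relation states y_b < y_c. These cannot both hold.

inconsistent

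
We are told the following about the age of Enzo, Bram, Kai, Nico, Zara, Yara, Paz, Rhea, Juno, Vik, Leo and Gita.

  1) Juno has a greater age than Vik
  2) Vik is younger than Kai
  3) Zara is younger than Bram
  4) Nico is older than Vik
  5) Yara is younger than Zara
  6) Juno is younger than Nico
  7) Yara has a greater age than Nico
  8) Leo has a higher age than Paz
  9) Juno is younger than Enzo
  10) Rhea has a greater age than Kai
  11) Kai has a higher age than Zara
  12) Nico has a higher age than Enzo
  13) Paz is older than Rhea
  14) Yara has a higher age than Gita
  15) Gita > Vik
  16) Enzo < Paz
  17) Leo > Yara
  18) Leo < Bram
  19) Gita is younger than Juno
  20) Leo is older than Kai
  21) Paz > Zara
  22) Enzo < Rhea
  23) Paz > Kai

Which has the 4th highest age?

The consecutive relations fix a unique order: Vik < Gita < Juno < Enzo < Nico < Yara < Zara < Kai < Rhea < Paz < Leo < Bram.
The 4th largest is Rhea.

Rhea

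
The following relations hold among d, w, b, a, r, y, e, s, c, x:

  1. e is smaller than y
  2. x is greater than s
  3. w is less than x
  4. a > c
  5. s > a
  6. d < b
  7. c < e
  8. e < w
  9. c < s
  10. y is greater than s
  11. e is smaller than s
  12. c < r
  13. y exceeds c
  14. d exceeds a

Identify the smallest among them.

c

Chaining upward from c: directly above it, e, r, a, s, y; then d, w, x; then b.
That covers every other element, and nothing is given below c, so c is the smallest.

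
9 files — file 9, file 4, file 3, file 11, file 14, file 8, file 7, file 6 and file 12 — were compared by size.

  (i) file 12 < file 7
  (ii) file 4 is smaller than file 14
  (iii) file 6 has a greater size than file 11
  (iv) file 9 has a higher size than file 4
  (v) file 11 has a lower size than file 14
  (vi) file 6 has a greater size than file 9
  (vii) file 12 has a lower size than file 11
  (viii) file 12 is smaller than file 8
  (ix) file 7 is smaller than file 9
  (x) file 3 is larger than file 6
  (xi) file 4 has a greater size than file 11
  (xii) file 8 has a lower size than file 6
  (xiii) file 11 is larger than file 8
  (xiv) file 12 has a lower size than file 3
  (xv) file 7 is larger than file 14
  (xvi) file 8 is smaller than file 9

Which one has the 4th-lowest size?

file 4

Piecing the relations together gives one ordering: file 12 < file 8 < file 11 < file 4 < file 14 < file 7 < file 9 < file 6 < file 3.
The 4th smallest is file 4.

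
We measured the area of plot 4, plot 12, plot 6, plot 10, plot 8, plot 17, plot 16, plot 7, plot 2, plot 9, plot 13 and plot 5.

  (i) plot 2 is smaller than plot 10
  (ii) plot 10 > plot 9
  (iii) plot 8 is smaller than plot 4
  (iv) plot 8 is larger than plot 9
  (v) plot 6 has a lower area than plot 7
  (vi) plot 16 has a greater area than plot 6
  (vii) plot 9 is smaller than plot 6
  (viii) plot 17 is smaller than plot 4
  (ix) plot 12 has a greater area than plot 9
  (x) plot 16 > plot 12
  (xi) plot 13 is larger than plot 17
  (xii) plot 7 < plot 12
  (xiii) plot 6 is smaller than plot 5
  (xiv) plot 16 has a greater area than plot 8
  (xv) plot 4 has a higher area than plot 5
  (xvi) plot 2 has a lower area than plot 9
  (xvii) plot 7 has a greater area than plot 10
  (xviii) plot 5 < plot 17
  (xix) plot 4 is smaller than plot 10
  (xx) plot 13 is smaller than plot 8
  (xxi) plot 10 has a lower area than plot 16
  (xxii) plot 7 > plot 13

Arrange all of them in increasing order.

plot 2 < plot 9 < plot 6 < plot 5 < plot 17 < plot 13 < plot 8 < plot 4 < plot 10 < plot 7 < plot 12 < plot 16

Nothing is placed below plot 2, so it is least; from there plot 2 < plot 9; plot 9 < plot 6; plot 6 < plot 5; plot 5 < plot 17; plot 17 < plot 13; plot 13 < plot 8; plot 8 < plot 4; plot 4 < plot 10; plot 10 < plot 7; plot 7 < plot 12; plot 12 < plot 16, each given directly.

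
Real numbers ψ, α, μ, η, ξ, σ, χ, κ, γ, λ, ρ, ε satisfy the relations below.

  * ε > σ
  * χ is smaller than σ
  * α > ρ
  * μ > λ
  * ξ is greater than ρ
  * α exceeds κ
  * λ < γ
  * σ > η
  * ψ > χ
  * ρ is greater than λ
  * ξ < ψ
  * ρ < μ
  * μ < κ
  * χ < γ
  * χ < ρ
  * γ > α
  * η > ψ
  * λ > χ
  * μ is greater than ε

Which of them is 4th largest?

μ

Piecing the relations together gives one ordering: χ < λ < ρ < ξ < ψ < η < σ < ε < μ < κ < α < γ.
The 4th largest is μ.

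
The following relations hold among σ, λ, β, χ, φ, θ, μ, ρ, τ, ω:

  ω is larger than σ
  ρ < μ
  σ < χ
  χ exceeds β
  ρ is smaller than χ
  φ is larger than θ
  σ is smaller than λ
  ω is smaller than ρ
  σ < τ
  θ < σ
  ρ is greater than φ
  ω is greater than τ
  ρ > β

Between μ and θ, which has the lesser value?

θ

The relevant relations are θ < σ; σ < τ; τ < ω; ω < ρ; ρ < μ.
Chaining these gives θ < σ < τ < ω < ρ < μ.
So θ < μ; θ is the smaller of the two.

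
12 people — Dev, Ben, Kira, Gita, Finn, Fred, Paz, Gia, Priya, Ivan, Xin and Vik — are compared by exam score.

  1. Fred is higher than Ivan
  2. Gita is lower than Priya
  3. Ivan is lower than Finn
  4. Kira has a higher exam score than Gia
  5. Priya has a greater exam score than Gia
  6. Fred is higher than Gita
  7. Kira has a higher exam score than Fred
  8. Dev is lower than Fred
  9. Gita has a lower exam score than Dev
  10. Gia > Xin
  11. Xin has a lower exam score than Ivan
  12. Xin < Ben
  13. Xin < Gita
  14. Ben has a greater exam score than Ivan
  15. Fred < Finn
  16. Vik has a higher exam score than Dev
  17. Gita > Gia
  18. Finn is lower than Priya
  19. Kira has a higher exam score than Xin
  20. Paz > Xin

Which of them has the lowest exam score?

Chaining upward from Xin: directly above it, Paz, Ivan, Gia, Gita, Kira, Ben; then Dev, Fred, Finn, Priya; then Vik.
That covers every other element, and nothing is given below Xin, so Xin is the lowest exam score.

Xin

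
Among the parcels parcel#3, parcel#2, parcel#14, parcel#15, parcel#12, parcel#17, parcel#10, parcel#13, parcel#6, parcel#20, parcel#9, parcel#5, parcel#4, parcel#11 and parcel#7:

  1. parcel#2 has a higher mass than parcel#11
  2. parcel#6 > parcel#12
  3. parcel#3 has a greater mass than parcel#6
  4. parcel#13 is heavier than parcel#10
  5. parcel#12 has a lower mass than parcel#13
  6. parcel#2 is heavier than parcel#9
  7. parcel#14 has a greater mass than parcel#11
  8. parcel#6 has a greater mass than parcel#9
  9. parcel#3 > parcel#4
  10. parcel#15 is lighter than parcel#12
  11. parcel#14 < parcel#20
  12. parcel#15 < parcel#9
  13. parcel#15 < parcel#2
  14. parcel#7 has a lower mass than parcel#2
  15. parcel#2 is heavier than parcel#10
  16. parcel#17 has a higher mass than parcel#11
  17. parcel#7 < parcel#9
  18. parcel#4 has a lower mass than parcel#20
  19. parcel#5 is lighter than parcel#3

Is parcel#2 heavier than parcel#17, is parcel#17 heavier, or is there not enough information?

undetermined

Following every chain through parcel#17: below parcel#17 we get parcel#11.
parcel#2 is not reached, and no chain runs the other way from parcel#2 to parcel#17.
So the given relations leave the order of parcel#17 and parcel#2 undetermined.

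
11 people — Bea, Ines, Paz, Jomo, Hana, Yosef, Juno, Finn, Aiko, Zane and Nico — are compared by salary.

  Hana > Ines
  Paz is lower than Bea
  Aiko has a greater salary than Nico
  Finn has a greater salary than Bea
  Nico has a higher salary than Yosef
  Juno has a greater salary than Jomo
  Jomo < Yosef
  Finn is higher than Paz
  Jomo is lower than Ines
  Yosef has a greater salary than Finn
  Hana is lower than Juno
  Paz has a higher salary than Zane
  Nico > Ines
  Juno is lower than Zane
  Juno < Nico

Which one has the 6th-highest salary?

The consecutive relations fix a unique order: Jomo < Ines < Hana < Juno < Zane < Paz < Bea < Finn < Yosef < Nico < Aiko.
The 6th largest is Paz.

Paz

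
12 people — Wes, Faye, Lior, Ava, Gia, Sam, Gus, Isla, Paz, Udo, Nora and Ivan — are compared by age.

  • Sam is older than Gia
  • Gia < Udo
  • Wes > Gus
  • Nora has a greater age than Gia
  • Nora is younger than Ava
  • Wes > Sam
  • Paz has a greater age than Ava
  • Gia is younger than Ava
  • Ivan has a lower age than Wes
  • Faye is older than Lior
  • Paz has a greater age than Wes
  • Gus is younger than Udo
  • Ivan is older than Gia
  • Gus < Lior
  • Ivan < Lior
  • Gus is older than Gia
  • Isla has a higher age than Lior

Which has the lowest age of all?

Gia

Gus is not least since Gia < Gus; Ivan is not least since Gia < Ivan; Nora is not least since Gia < Nora; Sam is not least since Gia < Sam; Udo is not least since Gus < Udo; Ava is not least since Gia < Ava; Wes is not least since Ivan < Wes; Lior is not least since Gus < Lior; Faye is not least since Lior < Faye; Isla is not least since Lior < Isla; Paz is not least since Ava < Paz.
Only Gia has nothing below it, so Gia is the lowest age.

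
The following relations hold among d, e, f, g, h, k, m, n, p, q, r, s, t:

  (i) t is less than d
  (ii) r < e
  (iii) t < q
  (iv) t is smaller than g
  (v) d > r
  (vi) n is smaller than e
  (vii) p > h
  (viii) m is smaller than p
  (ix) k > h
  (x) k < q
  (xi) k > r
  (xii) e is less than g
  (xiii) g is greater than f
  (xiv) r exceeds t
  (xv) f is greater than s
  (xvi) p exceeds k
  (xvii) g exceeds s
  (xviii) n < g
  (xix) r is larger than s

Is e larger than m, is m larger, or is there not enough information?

undetermined

Following every chain through m: above m we get p.
e is not reached, and no chain runs the other way from e to m.
So the given relations leave the order of m and e undetermined.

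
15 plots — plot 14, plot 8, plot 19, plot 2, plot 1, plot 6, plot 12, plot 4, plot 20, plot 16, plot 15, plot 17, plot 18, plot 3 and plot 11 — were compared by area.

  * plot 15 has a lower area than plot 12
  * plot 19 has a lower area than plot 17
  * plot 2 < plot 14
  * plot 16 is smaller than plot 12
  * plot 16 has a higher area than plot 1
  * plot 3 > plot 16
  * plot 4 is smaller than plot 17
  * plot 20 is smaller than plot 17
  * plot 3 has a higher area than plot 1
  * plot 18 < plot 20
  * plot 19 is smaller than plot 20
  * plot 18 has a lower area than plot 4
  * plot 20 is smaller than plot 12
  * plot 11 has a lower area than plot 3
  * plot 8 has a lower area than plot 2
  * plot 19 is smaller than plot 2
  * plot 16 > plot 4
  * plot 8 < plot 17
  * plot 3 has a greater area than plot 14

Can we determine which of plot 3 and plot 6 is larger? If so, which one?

Following every chain through plot 6: nothing is chained to plot 6.
plot 3 is not reached, and no chain runs the other way from plot 3 to plot 6.
So the given relations leave the order of plot 6 and plot 3 undetermined.

undetermined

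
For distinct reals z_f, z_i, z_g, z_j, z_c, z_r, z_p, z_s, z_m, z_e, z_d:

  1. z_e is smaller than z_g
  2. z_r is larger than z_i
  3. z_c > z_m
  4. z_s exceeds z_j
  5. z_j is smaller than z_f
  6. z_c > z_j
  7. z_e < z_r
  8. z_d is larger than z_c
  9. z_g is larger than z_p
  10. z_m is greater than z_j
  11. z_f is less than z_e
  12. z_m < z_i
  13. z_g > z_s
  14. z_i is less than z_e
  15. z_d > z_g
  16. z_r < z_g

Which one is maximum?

z_d

z_j is not greatest since z_j < z_m; z_m is not greatest since z_m < z_c; z_s is not greatest since z_s < z_g; z_i is not greatest since z_i < z_r; z_f is not greatest since z_f < z_e; z_p is not greatest since z_p < z_g; z_c is not greatest since z_c < z_d; z_e is not greatest since z_e < z_g; z_r is not greatest since z_r < z_g; z_g is not greatest since z_g < z_d.
Only z_d has nothing above it, so z_d is the maximum.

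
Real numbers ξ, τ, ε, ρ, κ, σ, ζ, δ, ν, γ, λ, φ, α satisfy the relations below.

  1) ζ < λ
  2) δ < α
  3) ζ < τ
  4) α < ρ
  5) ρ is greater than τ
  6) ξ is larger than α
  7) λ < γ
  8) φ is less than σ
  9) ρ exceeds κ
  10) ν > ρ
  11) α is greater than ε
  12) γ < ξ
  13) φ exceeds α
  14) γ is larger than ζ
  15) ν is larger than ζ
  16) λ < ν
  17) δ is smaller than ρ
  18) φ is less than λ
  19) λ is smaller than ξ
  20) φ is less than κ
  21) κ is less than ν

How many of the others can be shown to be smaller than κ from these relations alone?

4

Directly below κ: φ.
One step further: α (2 so far).
One step further: δ, ε (4 so far).
No other element is forced below κ by the given relations, so the count is 4.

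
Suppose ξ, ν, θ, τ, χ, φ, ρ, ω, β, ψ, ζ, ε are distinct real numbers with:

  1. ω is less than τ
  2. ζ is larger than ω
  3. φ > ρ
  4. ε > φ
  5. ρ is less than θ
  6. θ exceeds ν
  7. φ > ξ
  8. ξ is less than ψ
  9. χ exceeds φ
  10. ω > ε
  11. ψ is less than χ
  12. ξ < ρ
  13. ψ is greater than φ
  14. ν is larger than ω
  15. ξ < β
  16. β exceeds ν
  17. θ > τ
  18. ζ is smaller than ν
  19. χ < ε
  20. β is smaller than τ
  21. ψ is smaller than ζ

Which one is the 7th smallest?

Chaining the given pairs: ξ < ρ < φ < ψ < χ < ε < ω < ζ < ν < β < τ < θ.
Counting 7 from the smallest end gives ω.

ω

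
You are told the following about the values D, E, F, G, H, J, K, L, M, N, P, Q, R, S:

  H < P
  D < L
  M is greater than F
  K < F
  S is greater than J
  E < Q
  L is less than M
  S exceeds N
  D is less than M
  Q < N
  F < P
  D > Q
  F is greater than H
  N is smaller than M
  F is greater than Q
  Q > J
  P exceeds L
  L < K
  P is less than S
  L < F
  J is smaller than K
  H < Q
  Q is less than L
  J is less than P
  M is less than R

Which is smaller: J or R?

J

Link the given pairs in sequence: J < Q; Q < D; D < L; L < F; F < M; M < R.
Together: J < Q < D < L < F < M < R.
So J < R; J is the smaller of the two.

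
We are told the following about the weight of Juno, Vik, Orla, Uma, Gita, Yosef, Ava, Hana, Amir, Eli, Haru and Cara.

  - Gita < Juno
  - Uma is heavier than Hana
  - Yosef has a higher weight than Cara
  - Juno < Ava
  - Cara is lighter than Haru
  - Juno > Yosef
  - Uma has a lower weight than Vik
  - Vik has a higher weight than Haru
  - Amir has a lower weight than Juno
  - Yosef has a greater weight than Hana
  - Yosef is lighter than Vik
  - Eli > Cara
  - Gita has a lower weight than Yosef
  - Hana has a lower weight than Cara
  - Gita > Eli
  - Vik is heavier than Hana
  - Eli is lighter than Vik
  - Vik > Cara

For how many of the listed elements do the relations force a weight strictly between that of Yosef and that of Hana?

3

Chaining upward from Hana reaches: Cara, Eli, Uma, Haru, Gita, Juno, Vik, Ava.
Chaining downward from Yosef reaches: Cara, Eli, Gita.
Strictly between Hana and Yosef are those in both lists: Cara, Eli, Gita — 3 elements.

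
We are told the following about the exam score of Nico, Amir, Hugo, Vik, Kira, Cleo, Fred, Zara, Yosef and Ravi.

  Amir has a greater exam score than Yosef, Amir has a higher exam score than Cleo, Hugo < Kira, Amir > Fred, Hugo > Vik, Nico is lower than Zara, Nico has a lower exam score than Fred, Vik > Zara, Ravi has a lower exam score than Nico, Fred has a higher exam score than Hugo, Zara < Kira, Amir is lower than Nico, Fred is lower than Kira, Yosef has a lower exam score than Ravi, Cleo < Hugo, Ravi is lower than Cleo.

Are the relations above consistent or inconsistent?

inconsistent

We have Fred < Amir stated directly, yet also Amir < Nico < Zara < Vik < Hugo < Fred by chaining the others — so Amir < Fred. Contradiction.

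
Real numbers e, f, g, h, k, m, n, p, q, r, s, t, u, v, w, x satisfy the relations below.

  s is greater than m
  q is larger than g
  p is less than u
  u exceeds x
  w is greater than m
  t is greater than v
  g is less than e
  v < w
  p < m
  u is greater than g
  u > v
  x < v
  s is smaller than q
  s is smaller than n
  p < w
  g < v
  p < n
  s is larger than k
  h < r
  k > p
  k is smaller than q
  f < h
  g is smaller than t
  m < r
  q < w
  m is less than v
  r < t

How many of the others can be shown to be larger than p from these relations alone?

10

Directly above p: k, m, w, n, u.
One step further: s, r, v, q (9 so far).
One step further: t (10 so far).
No other element is forced above p by the given relations, so the count is 10.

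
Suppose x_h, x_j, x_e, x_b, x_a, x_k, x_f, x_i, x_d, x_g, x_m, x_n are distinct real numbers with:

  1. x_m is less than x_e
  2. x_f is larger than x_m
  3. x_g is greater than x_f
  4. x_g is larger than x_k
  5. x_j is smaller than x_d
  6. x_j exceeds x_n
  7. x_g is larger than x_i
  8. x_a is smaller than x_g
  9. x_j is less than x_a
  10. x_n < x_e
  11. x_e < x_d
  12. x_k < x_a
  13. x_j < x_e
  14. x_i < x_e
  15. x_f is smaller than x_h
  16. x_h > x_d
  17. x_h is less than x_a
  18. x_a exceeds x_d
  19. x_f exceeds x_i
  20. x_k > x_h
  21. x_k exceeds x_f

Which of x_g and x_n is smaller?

x_n

x_n < x_e and x_e < x_d give x_n < x_d.
With x_d < x_h: x_n < x_e < x_d < x_h.
Then x_h < x_k extends the chain to x_k.
Then x_k < x_a extends the chain to x_a.
Then x_a < x_g extends the chain to x_g.
So x_n < x_g; x_n is the smaller of the two.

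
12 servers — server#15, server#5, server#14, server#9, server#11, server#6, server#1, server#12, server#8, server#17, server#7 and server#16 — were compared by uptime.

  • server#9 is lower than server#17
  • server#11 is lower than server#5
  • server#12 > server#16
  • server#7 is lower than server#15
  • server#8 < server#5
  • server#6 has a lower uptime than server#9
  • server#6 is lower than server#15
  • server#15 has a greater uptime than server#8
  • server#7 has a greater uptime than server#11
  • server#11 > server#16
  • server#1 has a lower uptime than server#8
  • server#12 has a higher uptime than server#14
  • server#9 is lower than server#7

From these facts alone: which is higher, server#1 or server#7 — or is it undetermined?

Following every chain through server#1: above server#1 we get server#8, server#5, server#15.
server#7 is not reached, and no chain runs the other way from server#7 to server#1.
So the given relations leave the order of server#1 and server#7 undetermined.

undetermined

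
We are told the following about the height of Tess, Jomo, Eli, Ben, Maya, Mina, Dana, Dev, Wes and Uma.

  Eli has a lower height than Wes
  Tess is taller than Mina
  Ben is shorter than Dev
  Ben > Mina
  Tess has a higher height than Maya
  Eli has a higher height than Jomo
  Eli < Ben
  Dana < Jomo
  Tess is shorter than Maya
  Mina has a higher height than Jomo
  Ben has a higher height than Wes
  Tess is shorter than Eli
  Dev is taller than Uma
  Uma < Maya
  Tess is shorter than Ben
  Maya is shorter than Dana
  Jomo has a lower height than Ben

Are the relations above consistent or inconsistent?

inconsistent

We have Tess < Maya stated directly, yet also Maya < Dana < Jomo < Mina < Tess by chaining the others — so Maya < Tess. Contradiction.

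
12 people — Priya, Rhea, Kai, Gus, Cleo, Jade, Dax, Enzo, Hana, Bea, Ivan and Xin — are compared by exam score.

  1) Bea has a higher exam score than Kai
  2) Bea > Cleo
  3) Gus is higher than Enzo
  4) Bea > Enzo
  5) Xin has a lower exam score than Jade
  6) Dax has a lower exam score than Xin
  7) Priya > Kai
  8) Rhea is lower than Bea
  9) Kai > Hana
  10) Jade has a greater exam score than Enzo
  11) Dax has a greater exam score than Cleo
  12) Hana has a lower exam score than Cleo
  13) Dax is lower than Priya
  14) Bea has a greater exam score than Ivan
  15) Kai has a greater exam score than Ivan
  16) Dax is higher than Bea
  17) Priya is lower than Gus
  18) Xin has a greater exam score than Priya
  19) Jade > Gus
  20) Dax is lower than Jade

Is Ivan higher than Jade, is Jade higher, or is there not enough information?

Jade

Ivan < Kai < Bea < Dax < Priya < Xin < Jade, by transitivity through Kai, Bea, Dax, Priya, Xin.
So Jade is higher.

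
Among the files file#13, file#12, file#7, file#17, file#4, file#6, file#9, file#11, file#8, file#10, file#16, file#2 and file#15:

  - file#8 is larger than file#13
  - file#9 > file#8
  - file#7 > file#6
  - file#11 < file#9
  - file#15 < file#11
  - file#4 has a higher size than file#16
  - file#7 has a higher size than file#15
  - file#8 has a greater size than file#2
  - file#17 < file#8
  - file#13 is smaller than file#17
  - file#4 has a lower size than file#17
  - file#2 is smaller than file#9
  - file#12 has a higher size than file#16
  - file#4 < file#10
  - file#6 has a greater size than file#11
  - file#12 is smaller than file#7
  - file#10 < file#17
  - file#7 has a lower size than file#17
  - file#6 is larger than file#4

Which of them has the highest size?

file#9

file#15 is not greatest since file#15 < file#11; file#16 is not greatest since file#16 < file#12; file#12 is not greatest since file#12 < file#7; file#11 is not greatest since file#11 < file#9; file#4 is not greatest since file#4 < file#10; file#6 is not greatest since file#6 < file#7; file#10 is not greatest since file#10 < file#17; file#13 is not greatest since file#13 < file#17; file#2 is not greatest since file#2 < file#9; file#7 is not greatest since file#7 < file#17; file#17 is not greatest since file#17 < file#8; file#8 is not greatest since file#8 < file#9.
Only file#9 has nothing above it, so file#9 is the highest size.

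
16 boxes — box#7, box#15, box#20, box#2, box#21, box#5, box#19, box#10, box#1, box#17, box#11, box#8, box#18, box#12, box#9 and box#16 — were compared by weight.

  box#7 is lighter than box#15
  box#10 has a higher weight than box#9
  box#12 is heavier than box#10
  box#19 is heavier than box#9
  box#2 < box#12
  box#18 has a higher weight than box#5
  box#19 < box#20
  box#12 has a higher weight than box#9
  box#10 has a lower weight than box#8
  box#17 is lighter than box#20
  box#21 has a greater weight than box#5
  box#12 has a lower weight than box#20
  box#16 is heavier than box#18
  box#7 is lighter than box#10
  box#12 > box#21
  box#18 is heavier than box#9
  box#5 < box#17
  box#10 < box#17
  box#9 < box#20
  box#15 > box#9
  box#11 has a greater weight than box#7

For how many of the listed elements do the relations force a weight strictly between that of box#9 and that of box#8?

1

Chaining upward from box#9 reaches: box#10, box#19, box#17, box#15, box#18, box#12, box#16, box#20.
Chaining downward from box#8 reaches: box#7, box#10.
Strictly between box#9 and box#8 are those in both lists: box#10 — 1 element.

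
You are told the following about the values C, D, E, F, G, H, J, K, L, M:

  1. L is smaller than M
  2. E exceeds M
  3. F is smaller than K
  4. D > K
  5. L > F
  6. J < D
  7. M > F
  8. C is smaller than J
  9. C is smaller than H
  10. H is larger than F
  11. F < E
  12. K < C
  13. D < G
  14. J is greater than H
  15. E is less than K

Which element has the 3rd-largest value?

Piecing the relations together gives one ordering: F < L < M < E < K < C < H < J < D < G.
The 3rd largest is J.

J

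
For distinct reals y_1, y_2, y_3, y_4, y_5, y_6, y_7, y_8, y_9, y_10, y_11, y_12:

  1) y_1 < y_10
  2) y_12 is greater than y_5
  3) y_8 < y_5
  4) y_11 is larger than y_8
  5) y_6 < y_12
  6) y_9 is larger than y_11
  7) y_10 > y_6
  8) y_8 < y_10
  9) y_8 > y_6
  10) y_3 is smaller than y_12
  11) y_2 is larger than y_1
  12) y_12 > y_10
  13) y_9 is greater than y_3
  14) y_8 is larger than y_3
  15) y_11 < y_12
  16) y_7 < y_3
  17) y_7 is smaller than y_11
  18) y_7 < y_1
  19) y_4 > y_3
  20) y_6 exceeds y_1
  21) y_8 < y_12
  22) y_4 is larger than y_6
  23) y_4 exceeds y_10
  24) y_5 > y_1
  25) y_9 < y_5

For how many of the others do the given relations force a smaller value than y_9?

From y_9 the given relations immediately reach y_3, y_11.
From those, y_7, y_8 — 4 in total.
From those, y_6 — 5 in total.
From those, y_1 — 6 in total.
Nothing else is reachable below y_9; 6 in all.

6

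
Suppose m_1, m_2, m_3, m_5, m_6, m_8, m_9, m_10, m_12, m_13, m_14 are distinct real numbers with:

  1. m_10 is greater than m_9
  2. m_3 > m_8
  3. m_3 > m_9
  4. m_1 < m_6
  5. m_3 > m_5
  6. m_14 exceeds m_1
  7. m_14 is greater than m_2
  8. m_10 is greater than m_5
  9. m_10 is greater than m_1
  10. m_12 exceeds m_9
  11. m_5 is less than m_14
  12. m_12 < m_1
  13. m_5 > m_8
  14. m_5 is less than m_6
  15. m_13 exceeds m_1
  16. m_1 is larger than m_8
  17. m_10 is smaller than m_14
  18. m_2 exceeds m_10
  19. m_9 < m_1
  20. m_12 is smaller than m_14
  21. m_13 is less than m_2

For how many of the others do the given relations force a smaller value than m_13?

4

From m_13 the given relations immediately reach m_1.
From those, m_9, m_8, m_12 — 4 in total.
No other element is forced below m_13 by the given relations, so the count is 4.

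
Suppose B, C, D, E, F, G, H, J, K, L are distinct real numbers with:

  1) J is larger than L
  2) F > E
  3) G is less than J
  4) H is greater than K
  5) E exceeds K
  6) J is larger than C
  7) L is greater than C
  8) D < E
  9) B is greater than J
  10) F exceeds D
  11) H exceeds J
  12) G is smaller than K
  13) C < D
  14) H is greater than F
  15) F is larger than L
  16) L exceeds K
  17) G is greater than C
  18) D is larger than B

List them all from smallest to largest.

Each adjacent pair is fixed by a given relation: C < G; G < K; K < L; L < J; J < B; B < D; D < E; E < F; F < H. Chaining them end to end gives the full order.

C < G < K < L < J < B < D < E < F < H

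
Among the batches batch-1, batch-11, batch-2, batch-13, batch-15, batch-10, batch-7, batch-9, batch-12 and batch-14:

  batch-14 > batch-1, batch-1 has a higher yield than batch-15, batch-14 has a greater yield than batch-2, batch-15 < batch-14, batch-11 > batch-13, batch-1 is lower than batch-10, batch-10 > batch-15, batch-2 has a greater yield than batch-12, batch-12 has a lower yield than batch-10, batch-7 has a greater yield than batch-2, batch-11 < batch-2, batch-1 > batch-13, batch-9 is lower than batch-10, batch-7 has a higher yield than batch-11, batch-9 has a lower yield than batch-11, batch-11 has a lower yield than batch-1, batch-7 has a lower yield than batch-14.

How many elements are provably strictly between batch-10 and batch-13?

2

Chaining upward from batch-13 reaches: batch-11, batch-2, batch-7, batch-1, batch-14.
Chaining downward from batch-10 reaches: batch-12, batch-15, batch-9, batch-11, batch-1.
Strictly between batch-13 and batch-10 are those in both lists: batch-11, batch-1 — 2 elements.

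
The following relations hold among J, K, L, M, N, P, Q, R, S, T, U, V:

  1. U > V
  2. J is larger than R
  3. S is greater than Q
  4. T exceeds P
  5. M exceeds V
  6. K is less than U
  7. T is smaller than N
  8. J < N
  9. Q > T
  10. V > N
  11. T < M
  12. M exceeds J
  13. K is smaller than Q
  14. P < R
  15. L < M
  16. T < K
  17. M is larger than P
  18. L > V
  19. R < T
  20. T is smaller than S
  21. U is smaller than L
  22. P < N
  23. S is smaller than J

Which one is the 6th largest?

Chaining the given pairs: P < R < T < K < Q < S < J < N < V < U < L < M.
Counting 6 from the largest end gives J.

J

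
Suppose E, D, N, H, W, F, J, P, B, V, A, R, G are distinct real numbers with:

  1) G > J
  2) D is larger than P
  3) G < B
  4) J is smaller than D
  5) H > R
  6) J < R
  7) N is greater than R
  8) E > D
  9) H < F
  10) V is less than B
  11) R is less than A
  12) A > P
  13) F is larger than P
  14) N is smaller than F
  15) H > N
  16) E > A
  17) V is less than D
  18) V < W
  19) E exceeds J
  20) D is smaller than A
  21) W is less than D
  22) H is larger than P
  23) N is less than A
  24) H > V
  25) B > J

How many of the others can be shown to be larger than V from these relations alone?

7

From V the given relations immediately reach W, H, D, B.
From those, A, E, F — 7 in total.
Nothing else is reachable above V; 7 in all.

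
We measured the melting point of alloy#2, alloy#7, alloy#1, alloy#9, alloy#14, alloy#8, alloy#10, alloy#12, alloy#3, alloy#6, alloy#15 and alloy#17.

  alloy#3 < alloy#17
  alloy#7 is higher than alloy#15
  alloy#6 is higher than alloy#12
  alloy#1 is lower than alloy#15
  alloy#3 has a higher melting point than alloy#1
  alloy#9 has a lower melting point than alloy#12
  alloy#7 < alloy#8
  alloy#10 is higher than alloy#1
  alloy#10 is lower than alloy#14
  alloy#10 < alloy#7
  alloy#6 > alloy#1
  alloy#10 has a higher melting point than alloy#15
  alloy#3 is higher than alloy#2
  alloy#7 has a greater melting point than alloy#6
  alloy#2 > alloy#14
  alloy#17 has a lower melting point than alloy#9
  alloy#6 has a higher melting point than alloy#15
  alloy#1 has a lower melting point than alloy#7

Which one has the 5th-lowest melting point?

alloy#2

Piecing the relations together gives one ordering: alloy#1 < alloy#15 < alloy#10 < alloy#14 < alloy#2 < alloy#3 < alloy#17 < alloy#9 < alloy#12 < alloy#6 < alloy#7 < alloy#8.
Counting 5 from the smallest end gives alloy#2.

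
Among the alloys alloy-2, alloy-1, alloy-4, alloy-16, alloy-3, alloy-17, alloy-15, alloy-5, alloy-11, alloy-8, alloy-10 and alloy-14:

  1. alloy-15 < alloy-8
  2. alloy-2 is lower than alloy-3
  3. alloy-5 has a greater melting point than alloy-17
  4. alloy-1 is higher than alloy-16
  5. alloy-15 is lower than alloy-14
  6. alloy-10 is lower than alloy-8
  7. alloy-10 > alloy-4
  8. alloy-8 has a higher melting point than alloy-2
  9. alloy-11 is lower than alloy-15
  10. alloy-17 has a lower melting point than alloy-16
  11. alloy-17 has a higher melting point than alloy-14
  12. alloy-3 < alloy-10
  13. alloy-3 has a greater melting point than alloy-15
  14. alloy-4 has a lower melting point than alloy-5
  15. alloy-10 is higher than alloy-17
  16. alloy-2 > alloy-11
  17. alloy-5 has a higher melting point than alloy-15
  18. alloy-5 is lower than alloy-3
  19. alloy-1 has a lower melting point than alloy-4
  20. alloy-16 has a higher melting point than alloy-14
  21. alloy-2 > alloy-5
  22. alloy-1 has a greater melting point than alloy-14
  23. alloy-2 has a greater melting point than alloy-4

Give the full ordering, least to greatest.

The consecutive links are each given: alloy-11 < alloy-15; alloy-15 < alloy-14; alloy-14 < alloy-17; alloy-17 < alloy-16; alloy-16 < alloy-1; alloy-1 < alloy-4; alloy-4 < alloy-5; alloy-5 < alloy-2; alloy-2 < alloy-3; alloy-3 < alloy-10; alloy-10 < alloy-8.

alloy-11 < alloy-15 < alloy-14 < alloy-17 < alloy-16 < alloy-1 < alloy-4 < alloy-5 < alloy-2 < alloy-3 < alloy-10 < alloy-8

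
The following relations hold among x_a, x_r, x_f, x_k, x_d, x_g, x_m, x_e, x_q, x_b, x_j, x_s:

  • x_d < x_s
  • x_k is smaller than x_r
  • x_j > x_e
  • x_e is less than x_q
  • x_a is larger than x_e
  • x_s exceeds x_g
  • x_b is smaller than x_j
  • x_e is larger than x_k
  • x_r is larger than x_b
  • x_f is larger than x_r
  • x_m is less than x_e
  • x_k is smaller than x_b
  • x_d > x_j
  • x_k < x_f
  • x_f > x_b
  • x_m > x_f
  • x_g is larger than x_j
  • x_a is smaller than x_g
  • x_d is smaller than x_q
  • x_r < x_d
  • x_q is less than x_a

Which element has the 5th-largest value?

x_d

The consecutive relations fix a unique order: x_k < x_b < x_r < x_f < x_m < x_e < x_j < x_d < x_q < x_a < x_g < x_s.
The 5th largest is x_d.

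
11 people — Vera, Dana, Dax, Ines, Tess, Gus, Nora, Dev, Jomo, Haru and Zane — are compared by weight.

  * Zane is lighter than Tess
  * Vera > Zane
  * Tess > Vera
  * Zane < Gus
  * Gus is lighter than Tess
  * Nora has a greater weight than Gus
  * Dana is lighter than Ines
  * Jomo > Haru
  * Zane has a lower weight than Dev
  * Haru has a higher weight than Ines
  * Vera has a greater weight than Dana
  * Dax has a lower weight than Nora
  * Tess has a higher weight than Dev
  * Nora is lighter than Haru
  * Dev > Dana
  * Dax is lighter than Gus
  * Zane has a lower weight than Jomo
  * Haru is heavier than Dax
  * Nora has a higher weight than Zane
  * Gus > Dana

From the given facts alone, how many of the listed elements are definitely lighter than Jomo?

From Jomo the given relations immediately reach Zane, Haru.
From those, Dax, Nora, Ines — 5 in total.
From those, Dana, Gus — 7 in total.
Nothing else is reachable below Jomo; 7 in all.

7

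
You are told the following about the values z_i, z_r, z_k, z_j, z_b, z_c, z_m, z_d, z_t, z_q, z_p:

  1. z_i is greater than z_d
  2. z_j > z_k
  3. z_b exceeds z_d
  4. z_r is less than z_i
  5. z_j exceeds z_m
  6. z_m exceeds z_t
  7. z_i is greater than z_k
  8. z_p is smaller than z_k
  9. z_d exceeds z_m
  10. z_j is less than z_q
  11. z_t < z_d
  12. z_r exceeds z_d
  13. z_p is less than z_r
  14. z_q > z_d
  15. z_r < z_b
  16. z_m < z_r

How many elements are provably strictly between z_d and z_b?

1

Chaining upward from z_d reaches: z_r, z_q, z_i.
Chaining downward from z_b reaches: z_t, z_p, z_m, z_r.
Strictly between z_d and z_b are those in both lists: z_r — 1 element.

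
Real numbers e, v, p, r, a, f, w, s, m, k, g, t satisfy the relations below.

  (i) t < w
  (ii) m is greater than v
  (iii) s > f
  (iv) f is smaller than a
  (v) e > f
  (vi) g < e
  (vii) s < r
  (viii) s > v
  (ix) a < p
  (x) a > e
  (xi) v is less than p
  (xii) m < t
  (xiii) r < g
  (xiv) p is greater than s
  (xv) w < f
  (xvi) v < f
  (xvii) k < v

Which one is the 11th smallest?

The consecutive relations fix a unique order: k < v < m < t < w < f < s < r < g < e < a < p.
The 11th smallest is a.

a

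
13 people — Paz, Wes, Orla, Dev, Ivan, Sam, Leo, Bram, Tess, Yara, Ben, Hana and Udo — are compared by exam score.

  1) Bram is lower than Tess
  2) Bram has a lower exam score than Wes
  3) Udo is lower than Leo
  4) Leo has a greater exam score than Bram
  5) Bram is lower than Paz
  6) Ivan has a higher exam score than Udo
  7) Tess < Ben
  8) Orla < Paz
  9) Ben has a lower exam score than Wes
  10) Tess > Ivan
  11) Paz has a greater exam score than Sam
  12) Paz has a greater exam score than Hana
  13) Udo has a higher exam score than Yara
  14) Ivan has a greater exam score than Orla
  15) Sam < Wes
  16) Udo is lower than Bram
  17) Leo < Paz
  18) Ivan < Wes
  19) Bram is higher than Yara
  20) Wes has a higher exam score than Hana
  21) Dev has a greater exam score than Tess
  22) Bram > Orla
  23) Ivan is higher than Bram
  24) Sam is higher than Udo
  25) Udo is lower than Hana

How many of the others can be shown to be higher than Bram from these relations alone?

7

From Bram the given relations immediately reach Ivan, Tess, Leo, Paz, Wes.
From those, Dev, Ben — 7 in total.
No other element is forced above Bram by the given relations, so the count is 7.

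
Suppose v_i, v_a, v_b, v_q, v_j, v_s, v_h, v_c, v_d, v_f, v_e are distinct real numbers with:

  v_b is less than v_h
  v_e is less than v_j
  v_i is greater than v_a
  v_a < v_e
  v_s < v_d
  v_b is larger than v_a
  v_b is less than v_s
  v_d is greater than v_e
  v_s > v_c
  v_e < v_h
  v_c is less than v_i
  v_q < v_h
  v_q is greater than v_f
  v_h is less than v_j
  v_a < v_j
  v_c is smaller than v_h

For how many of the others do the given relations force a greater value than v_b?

From v_b the given relations immediately reach v_s, v_h.
From those, v_j, v_d — 4 in total.
No other element is forced above v_b by the given relations, so the count is 4.

4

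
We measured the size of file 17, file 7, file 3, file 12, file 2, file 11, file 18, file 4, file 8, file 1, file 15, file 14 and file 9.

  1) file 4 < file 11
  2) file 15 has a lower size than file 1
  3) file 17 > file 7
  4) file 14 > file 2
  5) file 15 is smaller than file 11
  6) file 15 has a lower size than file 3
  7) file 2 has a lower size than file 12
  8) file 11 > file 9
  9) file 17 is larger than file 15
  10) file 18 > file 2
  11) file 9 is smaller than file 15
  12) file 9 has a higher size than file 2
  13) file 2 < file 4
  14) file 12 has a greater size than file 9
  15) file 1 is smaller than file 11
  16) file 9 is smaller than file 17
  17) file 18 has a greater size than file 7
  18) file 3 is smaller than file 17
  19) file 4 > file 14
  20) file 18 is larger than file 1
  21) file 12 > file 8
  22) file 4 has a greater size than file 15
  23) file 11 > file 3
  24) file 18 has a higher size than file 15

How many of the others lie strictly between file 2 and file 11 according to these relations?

The relations place file 2 below file 11. An element lies strictly between them when it is forced above file 2 and also forced below file 11.
Above file 2: {file 9, file 15, file 3, file 14, file 17, file 4, file 1, file 18, file 12}. Below file 11: {file 9, file 15, file 3, file 14, file 4, file 1}.
Intersection: {file 9, file 15, file 3, file 14, file 4, file 1} — 6.

6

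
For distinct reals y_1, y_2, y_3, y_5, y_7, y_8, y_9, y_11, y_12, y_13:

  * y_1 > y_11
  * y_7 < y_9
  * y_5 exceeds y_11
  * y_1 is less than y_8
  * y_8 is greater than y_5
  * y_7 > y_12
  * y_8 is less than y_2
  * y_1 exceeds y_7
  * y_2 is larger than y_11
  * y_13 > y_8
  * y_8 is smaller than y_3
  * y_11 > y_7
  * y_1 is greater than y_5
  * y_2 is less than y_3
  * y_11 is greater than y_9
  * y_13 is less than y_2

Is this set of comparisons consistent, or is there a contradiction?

consistent

The single ordering y_12 < y_7 < y_9 < y_11 < y_5 < y_1 < y_8 < y_13 < y_2 < y_3 satisfies every listed relation, so no contradiction arises.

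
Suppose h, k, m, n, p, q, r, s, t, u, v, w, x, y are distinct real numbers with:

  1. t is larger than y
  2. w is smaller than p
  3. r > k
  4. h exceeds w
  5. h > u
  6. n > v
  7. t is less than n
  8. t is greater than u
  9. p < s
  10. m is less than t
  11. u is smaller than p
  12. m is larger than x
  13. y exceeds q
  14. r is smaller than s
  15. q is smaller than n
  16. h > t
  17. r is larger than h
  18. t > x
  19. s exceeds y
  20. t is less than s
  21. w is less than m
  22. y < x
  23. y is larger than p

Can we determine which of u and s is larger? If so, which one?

The relevant relations are u < p; p < y; y < x; x < m; m < t; t < h; h < r; r < s.
Together: u < p < y < x < m < t < h < r < s.
So s is larger.

s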